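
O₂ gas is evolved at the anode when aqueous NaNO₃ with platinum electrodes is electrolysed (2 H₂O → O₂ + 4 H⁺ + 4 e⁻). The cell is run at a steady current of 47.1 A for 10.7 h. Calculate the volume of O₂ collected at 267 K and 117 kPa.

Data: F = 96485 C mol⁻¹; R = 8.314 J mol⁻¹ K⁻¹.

89.2 L

Q = I·t = 47.10 A × 38520 s = 1814000 C.
n(e⁻) = Q/F = 1814000 / 96485 = 18.80 mol.
4 electrons are transferred per O₂ molecule, so n(O₂) = 18.80 / 4 = 4.701 mol.
V = nRT/P = (4.701 × 8.314 × 267) / (117 × 10³ Pa) = 0.0892 m³ = 89.2 L.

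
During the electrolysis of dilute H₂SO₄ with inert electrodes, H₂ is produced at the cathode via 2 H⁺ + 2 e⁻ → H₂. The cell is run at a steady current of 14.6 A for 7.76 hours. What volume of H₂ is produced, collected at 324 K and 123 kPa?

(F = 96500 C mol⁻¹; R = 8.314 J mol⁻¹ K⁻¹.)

46.3 L

Q = I·t = 14.60 A × 27936 s = 407900 C.
n(e⁻) = Q/F = 407900 / 96500 = 4.227 mol.
2 electrons are transferred per H₂ molecule, so n(H₂) = 4.227 / 2 = 2.113 mol.
V = nRT/P = (2.113 × 8.314 × 324) / (123 × 10³ Pa) = 0.0463 m³ = 46.3 L.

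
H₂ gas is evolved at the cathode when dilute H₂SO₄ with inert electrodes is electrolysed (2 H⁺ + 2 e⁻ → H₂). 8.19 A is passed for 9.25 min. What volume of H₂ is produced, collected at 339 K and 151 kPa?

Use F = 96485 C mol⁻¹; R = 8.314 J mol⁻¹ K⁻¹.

Q = I·t = 8.190 A × 555.00 s = 4545 C.
n(e⁻) = Q/F = 4545 / 96485 = 0.04711 mol.
2 electrons are transferred per H₂ molecule, so n(H₂) = 0.04711 / 2 = 0.02356 mol.
V = nRT/P = (0.02356 × 8.314 × 339) / (151 × 10³ Pa) = 4.40 × 10⁻⁴ m³ = 0.440 L.

0.440 L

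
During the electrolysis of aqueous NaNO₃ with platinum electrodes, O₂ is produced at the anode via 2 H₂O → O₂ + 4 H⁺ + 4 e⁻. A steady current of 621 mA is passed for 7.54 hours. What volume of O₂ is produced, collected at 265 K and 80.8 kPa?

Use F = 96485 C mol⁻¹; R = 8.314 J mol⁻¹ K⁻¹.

1.19 L

Q = I·t = 0.6210 A × 27144 s = 16860 C.
n(e⁻) = Q/F = 16860 / 96485 = 0.1747 mol.
4 electrons are transferred per O₂ molecule, so n(O₂) = 0.1747 / 4 = 0.04368 mol.
V = nRT/P = (0.04368 × 8.314 × 265) / (80.8 × 10³ Pa) = 0.00119 m³ = 1.19 L.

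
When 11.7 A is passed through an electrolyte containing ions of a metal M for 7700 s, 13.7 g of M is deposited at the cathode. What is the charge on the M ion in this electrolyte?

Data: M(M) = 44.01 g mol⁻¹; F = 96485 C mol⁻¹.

+3

Q = I·t = 11.70 A × 7700.0 s = 90090 C, so n(e⁻) = 90090/96485 = 0.9337 mol.
n(M) deposited = 13.7 / 44.01 = 0.3113 mol.
Electrons per atom = n(e⁻)/n(M) = 0.9337 / 0.3113 = 3.00 ≈ 3, so the ion is M³⁺.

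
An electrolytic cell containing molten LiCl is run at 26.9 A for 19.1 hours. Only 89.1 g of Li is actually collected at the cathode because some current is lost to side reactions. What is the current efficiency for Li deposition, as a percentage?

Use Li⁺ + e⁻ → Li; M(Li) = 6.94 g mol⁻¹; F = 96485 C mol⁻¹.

Q = I·t = 26.90 × 68760 = 1850000 C; n(e⁻) = 1850000/96485 = 19.17 mol.
Theoretical n(Li) = n(e⁻)/1 = 19.17 mol, i.e. m_theo = 19.17 × 6.94 = 133.0 g.
Efficiency = m_actual / m_theo = 89.1 / 133.0 = 67.0 %.

67.0 %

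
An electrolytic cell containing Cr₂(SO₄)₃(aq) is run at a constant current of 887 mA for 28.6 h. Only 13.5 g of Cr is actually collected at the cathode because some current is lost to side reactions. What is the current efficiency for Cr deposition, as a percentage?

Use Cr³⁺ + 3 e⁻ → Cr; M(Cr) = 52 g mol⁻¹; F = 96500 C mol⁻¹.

82.3 %

Q = I·t = 0.8870 × 102960 = 91330 C; n(e⁻) = 91330/96500 = 0.9464 mol.
Theoretical n(Cr) = n(e⁻)/3 = 0.3155 mol, i.e. m_theo = 0.3155 × 52 = 16.40 g.
Efficiency = m_actual / m_theo = 13.5 / 16.40 = 82.3 %.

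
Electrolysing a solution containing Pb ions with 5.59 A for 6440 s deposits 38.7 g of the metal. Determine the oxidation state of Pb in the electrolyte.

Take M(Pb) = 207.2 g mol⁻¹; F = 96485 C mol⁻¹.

+2

Q = I·t = 5.590 A × 6440.0 s = 36000 C, so n(e⁻) = 36000/96485 = 0.3731 mol.
n(Pb) deposited = 38.7 / 207.2 = 0.1868 mol.
Electrons per atom = n(e⁻)/n(Pb) = 0.3731 / 0.1868 = 2.00 ≈ 2, so the ion is Pb²⁺.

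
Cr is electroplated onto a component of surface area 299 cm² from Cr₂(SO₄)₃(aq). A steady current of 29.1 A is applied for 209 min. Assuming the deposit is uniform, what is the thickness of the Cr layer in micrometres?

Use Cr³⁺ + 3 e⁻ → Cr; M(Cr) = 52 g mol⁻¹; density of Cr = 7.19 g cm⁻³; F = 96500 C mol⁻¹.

305 μm

Q = I·t = 29.10 × 12540 = 364900 C; n(e⁻) = 3.781 mol.
n(Cr) = n(e⁻)/3 = 1.260 mol, so m = 1.260 × 52 = 65.55 g.
Volume = m/ρ = 65.55 / 7.19 = 9.116 cm³.
Thickness = V/A = 9.116 / 299 = 0.0305 cm = 305 μm.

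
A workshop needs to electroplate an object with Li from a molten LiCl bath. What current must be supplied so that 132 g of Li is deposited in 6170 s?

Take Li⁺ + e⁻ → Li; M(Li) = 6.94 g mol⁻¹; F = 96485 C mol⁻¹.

n(Li) = 132 / 6.94 = 19.02 mol.
n(e⁻) = 1 × 19.02 = 19.02 mol.
Q = n(e⁻)·F = 19.02 × 96485 = 1835000 C.
I = Q/t = 1835000 / 6170.0 s = 297 A.

297 A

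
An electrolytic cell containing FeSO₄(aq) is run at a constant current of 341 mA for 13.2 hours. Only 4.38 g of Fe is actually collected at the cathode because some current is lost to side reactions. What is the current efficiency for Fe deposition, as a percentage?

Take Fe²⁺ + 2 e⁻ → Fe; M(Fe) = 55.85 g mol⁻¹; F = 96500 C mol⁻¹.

93.4 %

Q = I·t = 0.3410 × 47520 = 16200 C; n(e⁻) = 16200/96500 = 0.1679 mol.
Theoretical n(Fe) = n(e⁻)/2 = 0.08396 mol, i.e. m_theo = 0.08396 × 55.85 = 4.689 g.
Efficiency = m_actual / m_theo = 4.38 / 4.689 = 93.4 %.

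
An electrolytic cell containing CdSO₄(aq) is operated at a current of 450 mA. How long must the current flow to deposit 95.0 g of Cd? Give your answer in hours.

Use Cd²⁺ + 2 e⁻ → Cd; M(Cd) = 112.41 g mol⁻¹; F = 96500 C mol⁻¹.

n(Cd) = m/M = 95.0 / 112.41 = 0.8451 mol.
Each Cd atom requires 2 electrons, so n(e⁻) = 2 × 0.8451 = 1.690 mol.
Q = n(e⁻)·F = 1.690 × 96500 = 163100 C.
t = Q/I = 163100 / 0.4500 A = 362500 s = 101 h.

101 h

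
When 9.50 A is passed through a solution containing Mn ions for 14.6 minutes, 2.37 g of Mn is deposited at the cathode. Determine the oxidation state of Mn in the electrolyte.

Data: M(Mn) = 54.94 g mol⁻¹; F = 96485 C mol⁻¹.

Q = I·t = 9.500 A × 876.00 s = 8322 C, so n(e⁻) = 8322/96485 = 0.08625 mol.
n(Mn) deposited = 2.37 / 54.94 = 0.04314 mol.
Electrons per atom = n(e⁻)/n(Mn) = 0.08625 / 0.04314 = 2.00 ≈ 2, so the ion is Mn²⁺.

+2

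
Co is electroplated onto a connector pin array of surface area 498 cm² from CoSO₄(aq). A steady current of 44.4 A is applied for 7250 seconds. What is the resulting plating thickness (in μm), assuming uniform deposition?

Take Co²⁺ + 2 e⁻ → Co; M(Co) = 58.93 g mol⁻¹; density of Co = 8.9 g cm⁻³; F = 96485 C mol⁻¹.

Q = I·t = 44.40 × 7250.0 = 321900 C; n(e⁻) = 3.336 mol.
n(Co) = n(e⁻)/2 = 1.668 mol, so m = 1.668 × 58.93 = 98.30 g.
Volume = m/ρ = 98.30 / 8.9 = 11.05 cm³.
Thickness = V/A = 11.05 / 498 = 0.0222 cm = 222 μm.

222 μm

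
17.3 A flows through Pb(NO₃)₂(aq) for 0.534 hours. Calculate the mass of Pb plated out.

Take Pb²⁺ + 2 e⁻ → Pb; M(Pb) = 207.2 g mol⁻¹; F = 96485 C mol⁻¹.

Q = I·t = 17.30 A × 1922.4 s = 33260 C.
n(e⁻) = Q/F = 33260 / 96485 = 0.3447 mol.
Pb²⁺ + 2 e⁻ → Pb, so n(Pb) = n(e⁻)/2 = 0.1723 mol.
m = n·M = 0.1723 × 207.2 = 35.7 g.

35.7 g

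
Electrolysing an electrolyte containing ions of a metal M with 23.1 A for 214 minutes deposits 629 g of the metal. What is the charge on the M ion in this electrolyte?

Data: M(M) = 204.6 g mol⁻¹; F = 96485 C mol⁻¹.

Q = I·t = 23.10 A × 12840 s = 296600 C, so n(e⁻) = 296600/96485 = 3.074 mol.
n(M) deposited = 629 / 204.6 = 3.074 mol.
Electrons per atom = n(e⁻)/n(M) = 3.074 / 3.074 = 1.00 ≈ 1, so the ion is M⁺.

+1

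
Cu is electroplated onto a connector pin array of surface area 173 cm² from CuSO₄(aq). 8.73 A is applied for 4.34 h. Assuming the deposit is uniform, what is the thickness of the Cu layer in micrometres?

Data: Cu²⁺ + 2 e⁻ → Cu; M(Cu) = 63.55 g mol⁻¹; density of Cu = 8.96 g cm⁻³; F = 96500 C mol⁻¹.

290 μm

Q = I·t = 8.730 × 15624 = 136400 C; n(e⁻) = 1.413 mol.
n(Cu) = n(e⁻)/2 = 0.7067 mol, so m = 0.7067 × 63.55 = 44.91 g.
Volume = m/ρ = 44.91 / 8.96 = 5.013 cm³.
Thickness = V/A = 5.013 / 173 = 0.0290 cm = 290 μm.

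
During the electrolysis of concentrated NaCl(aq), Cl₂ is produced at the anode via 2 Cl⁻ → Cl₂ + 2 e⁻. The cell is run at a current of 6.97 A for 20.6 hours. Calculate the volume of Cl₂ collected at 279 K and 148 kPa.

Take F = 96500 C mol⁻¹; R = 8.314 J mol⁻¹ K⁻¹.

42.0 L

Q = I·t = 6.970 A × 74160 s = 516900 C.
n(e⁻) = Q/F = 516900 / 96500 = 5.356 mol.
2 electrons are transferred per Cl₂ molecule, so n(Cl₂) = 5.356 / 2 = 2.678 mol.
V = nRT/P = (2.678 × 8.314 × 279) / (148 × 10³ Pa) = 0.0420 m³ = 42.0 L.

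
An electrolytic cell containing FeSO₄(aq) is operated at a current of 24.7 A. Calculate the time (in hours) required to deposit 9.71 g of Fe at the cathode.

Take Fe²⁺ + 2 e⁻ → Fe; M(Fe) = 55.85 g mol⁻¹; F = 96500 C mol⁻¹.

n(Fe) = m/M = 9.71 / 55.85 = 0.1739 mol.
Each Fe atom requires 2 electrons, so n(e⁻) = 2 × 0.1739 = 0.3477 mol.
Q = n(e⁻)·F = 0.3477 × 96500 = 33550 C.
t = Q/I = 33550 / 24.70 A = 1358 s = 0.377 h.

0.377 h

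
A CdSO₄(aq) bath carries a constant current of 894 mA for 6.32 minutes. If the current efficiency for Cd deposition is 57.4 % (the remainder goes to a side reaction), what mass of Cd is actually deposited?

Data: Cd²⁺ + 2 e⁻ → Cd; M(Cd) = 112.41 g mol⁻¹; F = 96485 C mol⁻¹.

0.113 g

Q = I·t = 0.8940 × 379.20 = 339.0 C.
n(e⁻) = 339.0/96485 = 0.003514 mol; theoretically n(Cd) = 0.003514/2 = 0.001757 mol, m_theo = 0.1975 g.
At 57.4 % efficiency, m_actual = 0.574 × 0.1975 = 0.113 g.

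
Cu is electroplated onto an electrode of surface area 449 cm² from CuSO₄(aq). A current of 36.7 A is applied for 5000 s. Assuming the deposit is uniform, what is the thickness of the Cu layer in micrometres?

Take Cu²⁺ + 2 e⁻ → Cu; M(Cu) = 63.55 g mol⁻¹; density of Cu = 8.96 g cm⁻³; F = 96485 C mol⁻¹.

Q = I·t = 36.70 × 5000.0 = 183500 C; n(e⁻) = 1.902 mol.
n(Cu) = n(e⁻)/2 = 0.9509 mol, so m = 0.9509 × 63.55 = 60.43 g.
Volume = m/ρ = 60.43 / 8.96 = 6.745 cm³.
Thickness = V/A = 6.745 / 449 = 0.0150 cm = 150 μm.

150 μm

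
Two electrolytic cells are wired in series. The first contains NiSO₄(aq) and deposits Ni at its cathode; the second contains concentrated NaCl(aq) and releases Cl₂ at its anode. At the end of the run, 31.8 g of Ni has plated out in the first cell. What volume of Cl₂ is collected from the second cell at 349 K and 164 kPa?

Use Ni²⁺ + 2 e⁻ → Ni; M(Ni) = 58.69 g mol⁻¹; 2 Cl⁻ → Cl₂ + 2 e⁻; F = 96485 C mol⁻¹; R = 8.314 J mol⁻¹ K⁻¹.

n(Ni) = 31.8 / 58.69 = 0.5418 mol, so n(e⁻) = 2 × 0.5418 = 1.084 mol.
The cells are in series, so the same 1.084 mol of electrons passes through the second cell.
2 Cl⁻ → Cl₂ + 2 e⁻ — 2 mol e⁻ per mol Cl₂, so n(Cl₂) = 1.084/2 = 0.5418 mol.
V = nRT/P = (0.5418 × 8.314 × 349) / (164 × 10³) = 0.00959 m³ = 9.59 L.

9.59 L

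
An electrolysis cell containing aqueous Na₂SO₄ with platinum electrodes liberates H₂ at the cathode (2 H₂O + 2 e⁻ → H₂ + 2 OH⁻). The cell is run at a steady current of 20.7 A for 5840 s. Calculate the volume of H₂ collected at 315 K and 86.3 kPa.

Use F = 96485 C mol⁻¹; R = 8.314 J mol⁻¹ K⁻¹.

Q = I·t = 20.70 A × 5840.0 s = 120900 C.
n(e⁻) = Q/F = 120900 / 96485 = 1.253 mol.
2 electrons are transferred per H₂ molecule, so n(H₂) = 1.253 / 2 = 0.6265 mol.
V = nRT/P = (0.6265 × 8.314 × 315) / (86.3 × 10³ Pa) = 0.0190 m³ = 19.0 L.

19.0 L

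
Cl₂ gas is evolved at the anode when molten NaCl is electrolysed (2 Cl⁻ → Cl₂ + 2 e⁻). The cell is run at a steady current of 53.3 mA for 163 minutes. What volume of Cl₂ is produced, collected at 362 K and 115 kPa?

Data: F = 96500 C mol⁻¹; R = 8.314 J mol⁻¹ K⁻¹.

Q = I·t = 0.05330 A × 9780.0 s = 521.3 C.
n(e⁻) = Q/F = 521.3 / 96500 = 0.005402 mol.
2 electrons are transferred per Cl₂ molecule, so n(Cl₂) = 0.005402 / 2 = 0.002701 mol.
V = nRT/P = (0.002701 × 8.314 × 362) / (115 × 10³ Pa) = 7.07 × 10⁻⁵ m³ = 0.0707 L.

0.0707 L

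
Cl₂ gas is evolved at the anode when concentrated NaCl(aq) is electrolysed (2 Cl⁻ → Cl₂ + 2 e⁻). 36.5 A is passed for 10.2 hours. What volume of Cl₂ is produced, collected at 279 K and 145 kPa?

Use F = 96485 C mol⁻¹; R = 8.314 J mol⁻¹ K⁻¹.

111 L

Q = I·t = 36.50 A × 36720 s = 1340000 C.
n(e⁻) = Q/F = 1340000 / 96485 = 13.89 mol.
2 electrons are transferred per Cl₂ molecule, so n(Cl₂) = 13.89 / 2 = 6.946 mol.
V = nRT/P = (6.946 × 8.314 × 279) / (145 × 10³ Pa) = 0.111 m³ = 111 L.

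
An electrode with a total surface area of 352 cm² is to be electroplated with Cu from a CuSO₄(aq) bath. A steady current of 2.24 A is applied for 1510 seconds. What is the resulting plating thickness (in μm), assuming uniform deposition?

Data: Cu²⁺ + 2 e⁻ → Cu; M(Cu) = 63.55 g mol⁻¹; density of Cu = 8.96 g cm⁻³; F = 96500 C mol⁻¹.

Q = I·t = 2.240 × 1510.0 = 3382 C; n(e⁻) = 0.03505 mol.
n(Cu) = n(e⁻)/2 = 0.01753 mol, so m = 0.01753 × 63.55 = 1.114 g.
Volume = m/ρ = 1.114 / 8.96 = 0.1243 cm³.
Thickness = V/A = 0.1243 / 352 = 3.53 × 10⁻⁴ cm = 3.53 μm.

3.53 μm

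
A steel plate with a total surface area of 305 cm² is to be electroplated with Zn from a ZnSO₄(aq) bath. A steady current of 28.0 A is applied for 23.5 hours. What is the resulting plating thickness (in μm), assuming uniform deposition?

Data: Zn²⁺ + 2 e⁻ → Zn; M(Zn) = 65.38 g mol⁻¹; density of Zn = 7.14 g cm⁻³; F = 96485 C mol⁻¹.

3690 μm

Q = I·t = 28.00 × 84600 = 2369000 C; n(e⁻) = 24.55 mol.
n(Zn) = n(e⁻)/2 = 12.28 mol, so m = 12.28 × 65.38 = 802.6 g.
Volume = m/ρ = 802.6 / 7.14 = 112.4 cm³.
Thickness = V/A = 112.4 / 305 = 0.369 cm = 3690 μm.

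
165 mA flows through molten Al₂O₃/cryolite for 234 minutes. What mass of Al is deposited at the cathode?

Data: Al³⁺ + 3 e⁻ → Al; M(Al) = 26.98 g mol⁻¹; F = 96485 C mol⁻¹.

Q = I·t = 0.1650 A × 14040 s = 2317 C.
n(e⁻) = Q/F = 2317 / 96485 = 0.02401 mol.
Al³⁺ + 3 e⁻ → Al, so n(Al) = n(e⁻)/3 = 0.008003 mol.
m = n·M = 0.008003 × 26.98 = 0.216 g.

0.216 g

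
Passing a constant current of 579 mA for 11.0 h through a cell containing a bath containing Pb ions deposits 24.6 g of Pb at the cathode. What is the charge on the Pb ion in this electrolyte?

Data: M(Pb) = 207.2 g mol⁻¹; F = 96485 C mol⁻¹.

Q = I·t = 0.5790 A × 39600 s = 22930 C, so n(e⁻) = 22930/96485 = 0.2376 mol.
n(Pb) deposited = 24.6 / 207.2 = 0.1187 mol.
Electrons per atom = n(e⁻)/n(Pb) = 0.2376 / 0.1187 = 2.00 ≈ 2, so the ion is Pb²⁺.

+2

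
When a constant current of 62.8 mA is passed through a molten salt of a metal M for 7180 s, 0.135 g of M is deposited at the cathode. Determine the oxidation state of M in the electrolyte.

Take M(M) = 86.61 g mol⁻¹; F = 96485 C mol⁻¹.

+3

Q = I·t = 0.06280 A × 7180.0 s = 450.9 C, so n(e⁻) = 450.9/96485 = 0.004673 mol.
n(M) deposited = 0.135 / 86.61 = 0.001559 mol.
Electrons per atom = n(e⁻)/n(M) = 0.004673 / 0.001559 = 3.00 ≈ 3, so the ion is M³⁺.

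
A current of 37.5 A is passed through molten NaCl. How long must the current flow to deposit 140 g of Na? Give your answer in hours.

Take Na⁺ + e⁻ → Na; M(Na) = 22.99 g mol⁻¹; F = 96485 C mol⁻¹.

4.35 h

n(Na) = m/M = 140 / 22.99 = 6.090 mol.
Each Na atom requires 1 electron, so n(e⁻) = 1 × 6.090 = 6.090 mol.
Q = n(e⁻)·F = 6.090 × 96485 = 587600 C.
t = Q/I = 587600 / 37.50 A = 15670 s = 4.35 h.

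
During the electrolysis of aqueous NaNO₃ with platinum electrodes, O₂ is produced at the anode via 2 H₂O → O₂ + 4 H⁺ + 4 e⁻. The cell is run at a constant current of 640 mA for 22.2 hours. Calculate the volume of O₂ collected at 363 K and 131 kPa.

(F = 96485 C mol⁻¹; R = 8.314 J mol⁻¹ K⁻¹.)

3.05 L

Q = I·t = 0.6400 A × 79920 s = 51150 C.
n(e⁻) = Q/F = 51150 / 96485 = 0.5301 mol.
4 electrons are transferred per O₂ molecule, so n(O₂) = 0.5301 / 4 = 0.1325 mol.
V = nRT/P = (0.1325 × 8.314 × 363) / (131 × 10³ Pa) = 0.00305 m³ = 3.05 L.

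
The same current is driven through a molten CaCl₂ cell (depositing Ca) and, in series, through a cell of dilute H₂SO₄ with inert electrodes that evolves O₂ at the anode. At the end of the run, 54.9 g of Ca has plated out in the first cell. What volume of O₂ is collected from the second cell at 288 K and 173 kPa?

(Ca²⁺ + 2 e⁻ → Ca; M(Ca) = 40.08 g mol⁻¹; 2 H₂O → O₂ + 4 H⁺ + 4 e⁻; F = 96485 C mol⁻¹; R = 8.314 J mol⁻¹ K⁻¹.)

9.48 L

n(Ca) = 54.9 / 40.08 = 1.370 mol, so n(e⁻) = 2 × 1.370 = 2.740 mol.
The cells are in series, so the same 2.740 mol of electrons passes through the second cell.
2 H₂O → O₂ + 4 H⁺ + 4 e⁻ — 4 mol e⁻ per mol O₂, so n(O₂) = 2.740/4 = 0.6849 mol.
V = nRT/P = (0.6849 × 8.314 × 288) / (173 × 10³) = 0.00948 m³ = 9.48 L.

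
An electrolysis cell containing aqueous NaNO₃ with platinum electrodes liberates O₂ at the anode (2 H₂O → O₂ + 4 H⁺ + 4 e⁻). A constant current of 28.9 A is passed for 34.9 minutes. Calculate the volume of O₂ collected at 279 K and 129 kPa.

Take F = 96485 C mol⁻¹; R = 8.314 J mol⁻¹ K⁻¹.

Q = I·t = 28.90 A × 2094.0 s = 60520 C.
n(e⁻) = Q/F = 60520 / 96485 = 0.6272 mol.
4 electrons are transferred per O₂ molecule, so n(O₂) = 0.6272 / 4 = 0.1568 mol.
V = nRT/P = (0.1568 × 8.314 × 279) / (129 × 10³ Pa) = 0.00282 m³ = 2.82 L.

2.82 L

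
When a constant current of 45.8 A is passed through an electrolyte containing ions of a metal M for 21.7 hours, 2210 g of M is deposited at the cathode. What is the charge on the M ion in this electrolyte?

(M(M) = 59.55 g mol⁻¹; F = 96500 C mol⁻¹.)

Q = I·t = 45.80 A × 78120 s = 3578000 C, so n(e⁻) = 3578000/96500 = 37.08 mol.
n(M) deposited = 2210 / 59.55 = 37.11 mol.
Electrons per atom = n(e⁻)/n(M) = 37.08 / 37.11 = 0.999 ≈ 1, so the ion is M⁺.

+1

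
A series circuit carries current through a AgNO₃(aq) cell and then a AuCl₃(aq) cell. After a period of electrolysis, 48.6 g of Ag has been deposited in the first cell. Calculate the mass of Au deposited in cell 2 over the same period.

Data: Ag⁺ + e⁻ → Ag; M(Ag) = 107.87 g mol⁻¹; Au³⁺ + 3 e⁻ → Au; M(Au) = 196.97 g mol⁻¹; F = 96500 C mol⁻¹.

n(Ag) = 48.6 / 107.87 = 0.4505 mol.
Since Ag⁺ + e⁻ → Ag, n(e⁻) passed = 1 × 0.4505 = 0.4505 mol.
Cells in series carry the same charge, so the same 0.4505 mol of electrons passes through cell 2.
Au³⁺ + 3 e⁻ → Au, so n(Au) = 0.4505 / 3 = 0.1502 mol.
m(Au) = 0.1502 × 196.97 = 29.6 g.

29.6 g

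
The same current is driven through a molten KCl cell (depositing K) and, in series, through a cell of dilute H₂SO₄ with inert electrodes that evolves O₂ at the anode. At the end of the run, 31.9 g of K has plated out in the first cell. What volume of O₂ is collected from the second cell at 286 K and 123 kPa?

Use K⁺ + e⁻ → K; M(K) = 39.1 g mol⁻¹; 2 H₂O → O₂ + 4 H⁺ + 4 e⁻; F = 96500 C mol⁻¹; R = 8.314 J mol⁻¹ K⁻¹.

n(K) = 31.9 / 39.1 = 0.8159 mol, so n(e⁻) = 1 × 0.8159 = 0.8159 mol.
The cells are in series, so the same 0.8159 mol of electrons passes through the second cell.
2 H₂O → O₂ + 4 H⁺ + 4 e⁻ — 4 mol e⁻ per mol O₂, so n(O₂) = 0.8159/4 = 0.2040 mol.
V = nRT/P = (0.2040 × 8.314 × 286) / (123 × 10³) = 0.00394 m³ = 3.94 L.

3.94 L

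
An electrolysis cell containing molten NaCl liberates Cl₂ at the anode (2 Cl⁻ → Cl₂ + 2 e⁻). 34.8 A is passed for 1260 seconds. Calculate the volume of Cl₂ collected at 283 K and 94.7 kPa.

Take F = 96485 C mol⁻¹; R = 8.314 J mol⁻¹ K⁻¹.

Q = I·t = 34.80 A × 1260.0 s = 43850 C.
n(e⁻) = Q/F = 43850 / 96485 = 0.4545 mol.
2 electrons are transferred per Cl₂ molecule, so n(Cl₂) = 0.4545 / 2 = 0.2272 mol.
V = nRT/P = (0.2272 × 8.314 × 283) / (94.7 × 10³ Pa) = 0.00565 m³ = 5.65 L.

5.65 L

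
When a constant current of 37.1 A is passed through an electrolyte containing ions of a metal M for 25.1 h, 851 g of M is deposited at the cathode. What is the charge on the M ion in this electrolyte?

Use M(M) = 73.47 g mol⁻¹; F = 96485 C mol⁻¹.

+3

Q = I·t = 37.10 A × 90360 s = 3352000 C, so n(e⁻) = 3352000/96485 = 34.74 mol.
n(M) deposited = 851 / 73.47 = 11.58 mol.
Electrons per atom = n(e⁻)/n(M) = 34.74 / 11.58 = 3.00 ≈ 3, so the ion is M³⁺.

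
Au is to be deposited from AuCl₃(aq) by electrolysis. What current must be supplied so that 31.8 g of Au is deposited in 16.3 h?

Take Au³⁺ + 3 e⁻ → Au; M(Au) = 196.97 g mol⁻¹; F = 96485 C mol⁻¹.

n(Au) = 31.8 / 196.97 = 0.1614 mol.
n(e⁻) = 3 × 0.1614 = 0.4843 mol.
Q = n(e⁻)·F = 0.4843 × 96485 = 46730 C.
I = Q/t = 46730 / 58680 s = 0.796 A.

0.796 A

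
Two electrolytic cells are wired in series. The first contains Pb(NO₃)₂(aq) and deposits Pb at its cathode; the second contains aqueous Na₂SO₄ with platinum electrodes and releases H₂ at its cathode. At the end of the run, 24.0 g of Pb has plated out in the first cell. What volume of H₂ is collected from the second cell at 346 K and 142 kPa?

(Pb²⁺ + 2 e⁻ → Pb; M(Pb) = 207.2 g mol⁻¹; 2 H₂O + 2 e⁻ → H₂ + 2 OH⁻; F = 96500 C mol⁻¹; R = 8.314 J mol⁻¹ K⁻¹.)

n(Pb) = 24.0 / 207.2 = 0.1158 mol, so n(e⁻) = 2 × 0.1158 = 0.2317 mol.
The cells are in series, so the same 0.2317 mol of electrons passes through the second cell.
2 H₂O + 2 e⁻ → H₂ + 2 OH⁻ — 2 mol e⁻ per mol H₂, so n(H₂) = 0.2317/2 = 0.1158 mol.
V = nRT/P = (0.1158 × 8.314 × 346) / (142 × 10³) = 0.00235 m³ = 2.35 L.

2.35 L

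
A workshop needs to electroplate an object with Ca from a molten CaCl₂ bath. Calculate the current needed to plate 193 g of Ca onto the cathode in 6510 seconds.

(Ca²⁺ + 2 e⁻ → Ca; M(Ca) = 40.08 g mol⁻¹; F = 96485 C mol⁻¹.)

143 A

n(Ca) = 193 / 40.08 = 4.815 mol.
n(e⁻) = 2 × 4.815 = 9.631 mol.
Q = n(e⁻)·F = 9.631 × 96485 = 929200 C.
I = Q/t = 929200 / 6510.0 s = 143 A.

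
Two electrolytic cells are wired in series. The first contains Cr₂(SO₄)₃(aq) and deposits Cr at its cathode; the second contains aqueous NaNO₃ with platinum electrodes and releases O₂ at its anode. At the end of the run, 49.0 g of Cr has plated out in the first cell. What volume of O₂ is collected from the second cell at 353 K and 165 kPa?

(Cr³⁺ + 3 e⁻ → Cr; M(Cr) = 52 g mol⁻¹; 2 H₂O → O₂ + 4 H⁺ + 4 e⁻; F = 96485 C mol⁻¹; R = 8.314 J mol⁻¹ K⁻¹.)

n(Cr) = 49.0 / 52 = 0.9423 mol, so n(e⁻) = 3 × 0.9423 = 2.827 mol.
The cells are in series, so the same 2.827 mol of electrons passes through the second cell.
2 H₂O → O₂ + 4 H⁺ + 4 e⁻ — 4 mol e⁻ per mol O₂, so n(O₂) = 2.827/4 = 0.7067 mol.
V = nRT/P = (0.7067 × 8.314 × 353) / (165 × 10³) = 0.0126 m³ = 12.6 L.

12.6 L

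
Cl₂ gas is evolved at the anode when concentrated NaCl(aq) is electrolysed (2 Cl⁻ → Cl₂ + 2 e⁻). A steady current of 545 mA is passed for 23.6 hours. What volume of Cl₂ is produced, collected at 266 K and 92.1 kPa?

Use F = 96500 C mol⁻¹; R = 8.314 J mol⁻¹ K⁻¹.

Q = I·t = 0.5450 A × 84960 s = 46300 C.
n(e⁻) = Q/F = 46300 / 96500 = 0.4798 mol.
2 electrons are transferred per Cl₂ molecule, so n(Cl₂) = 0.4798 / 2 = 0.2399 mol.
V = nRT/P = (0.2399 × 8.314 × 266) / (92.1 × 10³ Pa) = 0.00576 m³ = 5.76 L.

5.76 L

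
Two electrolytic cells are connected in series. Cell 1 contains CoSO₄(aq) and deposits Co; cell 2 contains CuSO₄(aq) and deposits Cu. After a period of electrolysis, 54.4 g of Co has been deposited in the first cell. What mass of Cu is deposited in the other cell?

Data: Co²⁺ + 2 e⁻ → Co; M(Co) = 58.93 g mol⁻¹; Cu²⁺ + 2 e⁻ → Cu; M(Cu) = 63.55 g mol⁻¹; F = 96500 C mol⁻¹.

58.7 g

n(Co) = 54.4 / 58.93 = 0.9231 mol.
Since Co²⁺ + 2 e⁻ → Co, n(e⁻) passed = 2 × 0.9231 = 1.846 mol.
Cells in series carry the same charge, so the same 1.846 mol of electrons passes through cell 2.
Cu²⁺ + 2 e⁻ → Cu, so n(Cu) = 1.846 / 2 = 0.9231 mol.
m(Cu) = 0.9231 × 63.55 = 58.7 g.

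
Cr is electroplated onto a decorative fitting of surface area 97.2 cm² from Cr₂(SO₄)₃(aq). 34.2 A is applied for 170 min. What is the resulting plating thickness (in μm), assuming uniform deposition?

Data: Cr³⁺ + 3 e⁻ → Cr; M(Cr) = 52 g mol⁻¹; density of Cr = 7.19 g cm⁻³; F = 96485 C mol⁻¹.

Q = I·t = 34.20 × 10200 = 348800 C; n(e⁻) = 3.615 mol.
n(Cr) = n(e⁻)/3 = 1.205 mol, so m = 1.205 × 52 = 62.67 g.
Volume = m/ρ = 62.67 / 7.19 = 8.716 cm³.
Thickness = V/A = 8.716 / 97.2 = 0.0897 cm = 897 μm.

897 μm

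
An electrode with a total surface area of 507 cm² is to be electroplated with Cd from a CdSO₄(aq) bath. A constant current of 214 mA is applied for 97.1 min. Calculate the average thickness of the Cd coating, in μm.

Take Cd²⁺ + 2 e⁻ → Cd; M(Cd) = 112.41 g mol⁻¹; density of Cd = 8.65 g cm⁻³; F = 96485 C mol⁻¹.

Q = I·t = 0.2140 × 5826.0 = 1247 C; n(e⁻) = 0.01292 mol.
n(Cd) = n(e⁻)/2 = 0.006461 mol, so m = 0.006461 × 112.41 = 0.7263 g.
Volume = m/ρ = 0.7263 / 8.65 = 0.08396 cm³.
Thickness = V/A = 0.08396 / 507 = 1.66 × 10⁻⁴ cm = 1.66 μm.

1.66 μm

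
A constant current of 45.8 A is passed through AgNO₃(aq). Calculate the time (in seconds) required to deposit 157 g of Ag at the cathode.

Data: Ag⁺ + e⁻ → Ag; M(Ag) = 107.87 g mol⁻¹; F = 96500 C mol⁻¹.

3070 s

n(Ag) = m/M = 157 / 107.87 = 1.455 mol.
Each Ag atom requires 1 electron, so n(e⁻) = 1 × 1.455 = 1.455 mol.
Q = n(e⁻)·F = 1.455 × 96500 = 140500 C.
t = Q/I = 140500 / 45.80 A = 3067 s.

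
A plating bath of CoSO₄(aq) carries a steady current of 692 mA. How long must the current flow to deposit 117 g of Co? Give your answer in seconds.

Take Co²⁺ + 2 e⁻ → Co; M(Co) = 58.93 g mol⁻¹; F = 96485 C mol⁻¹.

n(Co) = m/M = 117 / 58.93 = 1.985 mol.
Each Co atom requires 2 electrons, so n(e⁻) = 2 × 1.985 = 3.971 mol.
Q = n(e⁻)·F = 3.971 × 96485 = 383100 C.
t = Q/I = 383100 / 0.6920 A = 553600 s.

5.54 × 10⁵ s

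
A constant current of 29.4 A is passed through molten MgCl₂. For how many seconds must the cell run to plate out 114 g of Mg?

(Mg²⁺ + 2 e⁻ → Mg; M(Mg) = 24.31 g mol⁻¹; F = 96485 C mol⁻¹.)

30800 s

n(Mg) = m/M = 114 / 24.31 = 4.689 mol.
Each Mg atom requires 2 electrons, so n(e⁻) = 2 × 4.689 = 9.379 mol.
Q = n(e⁻)·F = 9.379 × 96485 = 904900 C.
t = Q/I = 904900 / 29.40 A = 30780 s.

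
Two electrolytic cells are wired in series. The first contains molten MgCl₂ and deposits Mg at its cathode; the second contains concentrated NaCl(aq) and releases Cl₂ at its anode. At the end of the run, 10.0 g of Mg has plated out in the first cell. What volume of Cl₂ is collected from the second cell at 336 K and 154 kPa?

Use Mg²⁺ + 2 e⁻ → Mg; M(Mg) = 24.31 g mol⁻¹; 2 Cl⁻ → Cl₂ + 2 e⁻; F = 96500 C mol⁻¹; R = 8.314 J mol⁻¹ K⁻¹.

7.46 L

n(Mg) = 10.0 / 24.31 = 0.4114 mol, so n(e⁻) = 2 × 0.4114 = 0.8227 mol.
The cells are in series, so the same 0.8227 mol of electrons passes through the second cell.
2 Cl⁻ → Cl₂ + 2 e⁻ — 2 mol e⁻ per mol Cl₂, so n(Cl₂) = 0.8227/2 = 0.4114 mol.
V = nRT/P = (0.4114 × 8.314 × 336) / (154 × 10³) = 0.00746 m³ = 7.46 L.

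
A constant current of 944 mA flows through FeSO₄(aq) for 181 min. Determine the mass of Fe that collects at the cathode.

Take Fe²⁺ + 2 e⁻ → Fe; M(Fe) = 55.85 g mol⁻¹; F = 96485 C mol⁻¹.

2.97 g

Q = I·t = 0.9440 A × 10860 s = 10250 C.
n(e⁻) = Q/F = 10250 / 96485 = 0.1063 mol.
Fe²⁺ + 2 e⁻ → Fe, so n(Fe) = n(e⁻)/2 = 0.05313 mol.
m = n·M = 0.05313 × 55.85 = 2.97 g.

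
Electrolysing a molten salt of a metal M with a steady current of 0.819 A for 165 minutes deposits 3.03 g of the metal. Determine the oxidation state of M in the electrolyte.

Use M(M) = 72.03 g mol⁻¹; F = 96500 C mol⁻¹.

+2

Q = I·t = 0.8190 A × 9900.0 s = 8108 C, so n(e⁻) = 8108/96500 = 0.08402 mol.
n(M) deposited = 3.03 / 72.03 = 0.04207 mol.
Electrons per atom = n(e⁻)/n(M) = 0.08402 / 0.04207 = 2.00 ≈ 2, so the ion is M²⁺.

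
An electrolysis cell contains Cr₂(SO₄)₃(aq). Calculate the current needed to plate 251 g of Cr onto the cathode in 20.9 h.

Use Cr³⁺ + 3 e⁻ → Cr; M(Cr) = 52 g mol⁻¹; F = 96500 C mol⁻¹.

n(Cr) = 251 / 52 = 4.827 mol.
n(e⁻) = 3 × 4.827 = 14.48 mol.
Q = n(e⁻)·F = 14.48 × 96500 = 1397000 C.
I = Q/t = 1397000 / 75240 s = 18.6 A.

18.6 A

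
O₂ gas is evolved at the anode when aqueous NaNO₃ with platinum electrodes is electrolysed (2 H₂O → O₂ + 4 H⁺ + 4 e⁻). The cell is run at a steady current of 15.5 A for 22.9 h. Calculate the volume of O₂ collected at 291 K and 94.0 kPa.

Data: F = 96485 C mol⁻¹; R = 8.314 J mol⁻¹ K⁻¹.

Q = I·t = 15.50 A × 82440 s = 1278000 C.
n(e⁻) = Q/F = 1278000 / 96485 = 13.24 mol.
4 electrons are transferred per O₂ molecule, so n(O₂) = 13.24 / 4 = 3.311 mol.
V = nRT/P = (3.311 × 8.314 × 291) / (94.0 × 10³ Pa) = 0.0852 m³ = 85.2 L.

85.2 L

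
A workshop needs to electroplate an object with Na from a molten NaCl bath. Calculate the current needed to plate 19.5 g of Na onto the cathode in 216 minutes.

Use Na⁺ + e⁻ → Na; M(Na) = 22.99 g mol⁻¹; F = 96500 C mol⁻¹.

6.32 A

n(Na) = 19.5 / 22.99 = 0.8482 mol.
n(e⁻) = 1 × 0.8482 = 0.8482 mol.
Q = n(e⁻)·F = 0.8482 × 96500 = 81850 C.
I = Q/t = 81850 / 12960 s = 6.32 A.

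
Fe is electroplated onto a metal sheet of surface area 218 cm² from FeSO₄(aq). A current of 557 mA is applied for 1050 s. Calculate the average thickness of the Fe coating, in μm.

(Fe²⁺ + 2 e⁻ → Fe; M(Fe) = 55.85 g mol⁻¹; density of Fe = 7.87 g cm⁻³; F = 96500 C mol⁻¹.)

0.986 μm

Q = I·t = 0.5570 × 1050.0 = 584.8 C; n(e⁻) = 0.006061 mol.
n(Fe) = n(e⁻)/2 = 0.003030 mol, so m = 0.003030 × 55.85 = 0.1692 g.
Volume = m/ρ = 0.1692 / 7.87 = 0.02150 cm³.
Thickness = V/A = 0.02150 / 218 = 9.86 × 10⁻⁵ cm = 0.986 μm.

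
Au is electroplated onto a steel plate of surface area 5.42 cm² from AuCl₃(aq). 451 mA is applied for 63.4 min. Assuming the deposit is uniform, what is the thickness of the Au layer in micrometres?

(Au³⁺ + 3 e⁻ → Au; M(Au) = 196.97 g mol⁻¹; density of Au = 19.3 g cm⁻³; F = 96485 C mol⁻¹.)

112 μm

Q = I·t = 0.4510 × 3804.0 = 1716 C; n(e⁻) = 0.01778 mol.
n(Au) = n(e⁻)/3 = 0.005927 mol, so m = 0.005927 × 196.97 = 1.167 g.
Volume = m/ρ = 1.167 / 19.3 = 0.06049 cm³.
Thickness = V/A = 0.06049 / 5.42 = 0.0112 cm = 112 μm.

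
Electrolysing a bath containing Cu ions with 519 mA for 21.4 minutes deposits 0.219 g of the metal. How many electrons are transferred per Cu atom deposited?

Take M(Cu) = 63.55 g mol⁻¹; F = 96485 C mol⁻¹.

Q = I·t = 0.5190 A × 1284.0 s = 666.4 C, so n(e⁻) = 666.4/96485 = 0.006907 mol.
n(Cu) deposited = 0.219 / 63.55 = 0.003446 mol.
Electrons per atom = n(e⁻)/n(Cu) = 0.006907 / 0.003446 = 2.00 ≈ 2, so the ion is Cu²⁺.

2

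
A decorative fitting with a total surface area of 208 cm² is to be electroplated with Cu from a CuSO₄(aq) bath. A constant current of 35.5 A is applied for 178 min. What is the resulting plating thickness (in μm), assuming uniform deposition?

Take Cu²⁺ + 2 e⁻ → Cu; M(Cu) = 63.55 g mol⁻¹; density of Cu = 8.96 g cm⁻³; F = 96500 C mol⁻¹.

670 μm

Q = I·t = 35.50 × 10680 = 379100 C; n(e⁻) = 3.929 mol.
n(Cu) = n(e⁻)/2 = 1.964 mol, so m = 1.964 × 63.55 = 124.8 g.
Volume = m/ρ = 124.8 / 8.96 = 13.93 cm³.
Thickness = V/A = 13.93 / 208 = 0.0670 cm = 670 μm.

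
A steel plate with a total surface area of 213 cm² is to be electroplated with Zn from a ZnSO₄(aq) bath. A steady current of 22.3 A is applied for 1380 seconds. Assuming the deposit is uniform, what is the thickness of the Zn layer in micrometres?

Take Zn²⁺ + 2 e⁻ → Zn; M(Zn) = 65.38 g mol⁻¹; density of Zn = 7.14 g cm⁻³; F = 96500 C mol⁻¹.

Q = I·t = 22.30 × 1380.0 = 30770 C; n(e⁻) = 0.3189 mol.
n(Zn) = n(e⁻)/2 = 0.1595 mol, so m = 0.1595 × 65.38 = 10.42 g.
Volume = m/ρ = 10.42 / 7.14 = 1.460 cm³.
Thickness = V/A = 1.460 / 213 = 0.00685 cm = 68.5 μm.

68.5 μm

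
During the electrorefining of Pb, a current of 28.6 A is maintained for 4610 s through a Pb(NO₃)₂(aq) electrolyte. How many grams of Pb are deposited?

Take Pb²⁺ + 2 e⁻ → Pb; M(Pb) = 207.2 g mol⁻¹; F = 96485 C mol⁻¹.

Q = I·t = 28.60 A × 4610.0 s = 131800 C.
n(e⁻) = Q/F = 131800 / 96485 = 1.366 mol.
Pb²⁺ + 2 e⁻ → Pb, so n(Pb) = n(e⁻)/2 = 0.6832 mol.
m = n·M = 0.6832 × 207.2 = 142 g.

142 g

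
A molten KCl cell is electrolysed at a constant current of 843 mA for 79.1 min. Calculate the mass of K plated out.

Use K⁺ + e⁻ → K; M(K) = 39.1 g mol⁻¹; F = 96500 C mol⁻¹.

1.62 g

Q = I·t = 0.8430 A × 4746.0 s = 4001 C.
n(e⁻) = Q/F = 4001 / 96500 = 0.04146 mol.
K⁺ + e⁻ → K, so n(K) = n(e⁻)/1 = 0.04146 mol.
m = n·M = 0.04146 × 39.1 = 1.62 g.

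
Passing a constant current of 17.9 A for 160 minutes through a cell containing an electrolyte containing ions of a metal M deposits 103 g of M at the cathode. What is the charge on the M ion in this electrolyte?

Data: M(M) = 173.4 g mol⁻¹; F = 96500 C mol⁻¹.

+3

Q = I·t = 17.90 A × 9600.0 s = 171800 C, so n(e⁻) = 171800/96500 = 1.781 mol.
n(M) deposited = 103 / 173.4 = 0.5940 mol.
Electrons per atom = n(e⁻)/n(M) = 1.781 / 0.5940 = 3.00 ≈ 3, so the ion is M³⁺.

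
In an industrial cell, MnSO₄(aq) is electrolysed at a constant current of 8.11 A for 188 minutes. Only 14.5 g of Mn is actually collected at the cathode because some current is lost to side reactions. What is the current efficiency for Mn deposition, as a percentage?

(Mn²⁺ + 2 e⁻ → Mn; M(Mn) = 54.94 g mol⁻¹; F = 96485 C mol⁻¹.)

55.7 %

Q = I·t = 8.110 × 11280 = 91480 C; n(e⁻) = 91480/96485 = 0.9481 mol.
Theoretical n(Mn) = n(e⁻)/2 = 0.4741 mol, i.e. m_theo = 0.4741 × 54.94 = 26.05 g.
Efficiency = m_actual / m_theo = 14.5 / 26.05 = 55.7 %.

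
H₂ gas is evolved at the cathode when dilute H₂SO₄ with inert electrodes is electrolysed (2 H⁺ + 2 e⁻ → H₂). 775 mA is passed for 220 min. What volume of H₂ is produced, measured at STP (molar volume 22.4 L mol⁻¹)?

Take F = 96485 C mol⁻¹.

1.19 L

Q = I·t = 0.7750 A × 13200 s = 10230 C.
n(e⁻) = Q/F = 10230 / 96485 = 0.1060 mol.
2 electrons are transferred per H₂ molecule, so n(H₂) = 0.1060 / 2 = 0.05301 mol.
V = n × V_m = 0.05301 × 22.4 = 1.19 L.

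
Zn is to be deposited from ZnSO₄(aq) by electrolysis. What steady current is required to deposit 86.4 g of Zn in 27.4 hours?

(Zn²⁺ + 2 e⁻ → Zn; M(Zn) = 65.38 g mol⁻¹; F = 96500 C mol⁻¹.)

2.59 A

n(Zn) = 86.4 / 65.38 = 1.322 mol.
n(e⁻) = 2 × 1.322 = 2.643 mol.
Q = n(e⁻)·F = 2.643 × 96500 = 255100 C.
I = Q/t = 255100 / 98640 s = 2.59 A.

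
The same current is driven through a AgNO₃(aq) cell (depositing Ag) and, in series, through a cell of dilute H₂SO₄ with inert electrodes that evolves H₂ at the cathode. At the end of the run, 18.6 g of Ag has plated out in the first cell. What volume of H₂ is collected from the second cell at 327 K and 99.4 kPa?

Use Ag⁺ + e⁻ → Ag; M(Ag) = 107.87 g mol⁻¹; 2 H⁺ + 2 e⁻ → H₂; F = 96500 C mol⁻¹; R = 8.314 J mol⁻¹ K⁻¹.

n(Ag) = 18.6 / 107.87 = 0.1724 mol, so n(e⁻) = 1 × 0.1724 = 0.1724 mol.
The cells are in series, so the same 0.1724 mol of electrons passes through the second cell.
2 H⁺ + 2 e⁻ → H₂ — 2 mol e⁻ per mol H₂, so n(H₂) = 0.1724/2 = 0.08621 mol.
V = nRT/P = (0.08621 × 8.314 × 327) / (99.4 × 10³) = 0.00236 m³ = 2.36 L.

2.36 L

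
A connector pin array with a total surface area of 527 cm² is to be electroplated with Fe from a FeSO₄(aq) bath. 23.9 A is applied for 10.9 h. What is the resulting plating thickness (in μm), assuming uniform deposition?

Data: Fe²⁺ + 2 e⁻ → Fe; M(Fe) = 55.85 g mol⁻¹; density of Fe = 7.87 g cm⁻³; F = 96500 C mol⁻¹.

654 μm

Q = I·t = 23.90 × 39240 = 937800 C; n(e⁻) = 9.719 mol.
n(Fe) = n(e⁻)/2 = 4.859 mol, so m = 4.859 × 55.85 = 271.4 g.
Volume = m/ρ = 271.4 / 7.87 = 34.48 cm³.
Thickness = V/A = 34.48 / 527 = 0.0654 cm = 654 μm.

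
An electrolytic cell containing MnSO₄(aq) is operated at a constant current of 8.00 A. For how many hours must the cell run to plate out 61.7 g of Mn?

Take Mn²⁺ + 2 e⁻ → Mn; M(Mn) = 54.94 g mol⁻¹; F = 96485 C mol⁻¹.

7.52 h

n(Mn) = m/M = 61.7 / 54.94 = 1.123 mol.
Each Mn atom requires 2 electrons, so n(e⁻) = 2 × 1.123 = 2.246 mol.
Q = n(e⁻)·F = 2.246 × 96485 = 216700 C.
t = Q/I = 216700 / 8.000 A = 27090 s = 7.52 h.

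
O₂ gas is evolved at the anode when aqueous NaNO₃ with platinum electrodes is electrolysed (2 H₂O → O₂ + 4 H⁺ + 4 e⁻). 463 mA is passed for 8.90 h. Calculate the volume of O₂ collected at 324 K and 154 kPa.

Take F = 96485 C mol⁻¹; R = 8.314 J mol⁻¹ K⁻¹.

0.672 L

Q = I·t = 0.4630 A × 32040 s = 14830 C.
n(e⁻) = Q/F = 14830 / 96485 = 0.1537 mol.
4 electrons are transferred per O₂ molecule, so n(O₂) = 0.1537 / 4 = 0.03844 mol.
V = nRT/P = (0.03844 × 8.314 × 324) / (154 × 10³ Pa) = 6.72 × 10⁻⁴ m³ = 0.672 L.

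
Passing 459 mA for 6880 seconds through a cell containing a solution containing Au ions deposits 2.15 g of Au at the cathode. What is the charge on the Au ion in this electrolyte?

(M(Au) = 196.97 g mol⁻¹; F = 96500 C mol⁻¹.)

+3

Q = I·t = 0.4590 A × 6880.0 s = 3158 C, so n(e⁻) = 3158/96500 = 0.03272 mol.
n(Au) deposited = 2.15 / 196.97 = 0.01092 mol.
Electrons per atom = n(e⁻)/n(Au) = 0.03272 / 0.01092 = 3.00 ≈ 3, so the ion is Au³⁺.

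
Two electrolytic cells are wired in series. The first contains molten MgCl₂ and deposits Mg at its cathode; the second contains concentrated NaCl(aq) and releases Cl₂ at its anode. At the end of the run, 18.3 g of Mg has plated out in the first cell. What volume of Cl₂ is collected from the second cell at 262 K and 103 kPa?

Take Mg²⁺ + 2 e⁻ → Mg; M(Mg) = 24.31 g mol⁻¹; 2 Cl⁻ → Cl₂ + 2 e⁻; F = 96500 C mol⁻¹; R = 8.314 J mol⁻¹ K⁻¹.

15.9 L

n(Mg) = 18.3 / 24.31 = 0.7528 mol, so n(e⁻) = 2 × 0.7528 = 1.506 mol.
The cells are in series, so the same 1.506 mol of electrons passes through the second cell.
2 Cl⁻ → Cl₂ + 2 e⁻ — 2 mol e⁻ per mol Cl₂, so n(Cl₂) = 1.506/2 = 0.7528 mol.
V = nRT/P = (0.7528 × 8.314 × 262) / (103 × 10³) = 0.0159 m³ = 15.9 L.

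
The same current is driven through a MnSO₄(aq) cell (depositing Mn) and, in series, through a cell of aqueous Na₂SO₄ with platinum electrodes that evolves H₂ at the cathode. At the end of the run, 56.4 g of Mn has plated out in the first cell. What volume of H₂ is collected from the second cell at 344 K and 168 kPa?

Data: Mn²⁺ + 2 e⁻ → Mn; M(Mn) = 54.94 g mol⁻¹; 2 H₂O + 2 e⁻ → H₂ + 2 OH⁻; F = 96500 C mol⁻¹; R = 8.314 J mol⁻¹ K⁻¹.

n(Mn) = 56.4 / 54.94 = 1.027 mol, so n(e⁻) = 2 × 1.027 = 2.053 mol.
The cells are in series, so the same 2.053 mol of electrons passes through the second cell.
2 H₂O + 2 e⁻ → H₂ + 2 OH⁻ — 2 mol e⁻ per mol H₂, so n(H₂) = 2.053/2 = 1.027 mol.
V = nRT/P = (1.027 × 8.314 × 344) / (168 × 10³) = 0.0175 m³ = 17.5 L.

17.5 L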